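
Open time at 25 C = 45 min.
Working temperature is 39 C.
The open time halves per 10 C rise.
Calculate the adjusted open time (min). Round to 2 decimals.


factor = 2^((39 - 25) / 10) = 2.6390
ot = 45 / 2.6390 = 17.05 min

17.05


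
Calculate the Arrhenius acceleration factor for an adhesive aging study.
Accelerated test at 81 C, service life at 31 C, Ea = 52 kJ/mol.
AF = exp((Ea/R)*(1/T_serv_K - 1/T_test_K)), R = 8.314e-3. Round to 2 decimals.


T_test = 354.15 K, T_serv = 304.15 K
Ea/R = 52 / 0.008314 = 6254.51
AF = exp(6254.51 * (1/304.15 - 1/354.15))
= 18.23

18.23


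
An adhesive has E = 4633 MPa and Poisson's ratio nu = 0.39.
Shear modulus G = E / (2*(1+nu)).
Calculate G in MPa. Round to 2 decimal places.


G = 4633 / (2*(1+0.39))
= 4633 / 2.78
= 1666.55 MPa

1666.55


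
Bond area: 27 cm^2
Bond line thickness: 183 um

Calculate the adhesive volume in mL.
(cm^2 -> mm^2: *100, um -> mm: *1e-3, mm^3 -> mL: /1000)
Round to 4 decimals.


V = 27*100 * 183*1e-3 / 1000
= 0.4941 mL

0.4941


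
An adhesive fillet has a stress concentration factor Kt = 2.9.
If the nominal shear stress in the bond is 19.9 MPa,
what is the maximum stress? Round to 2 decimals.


Max stress = 19.9 * 2.9 = 57.71 MPa

57.71


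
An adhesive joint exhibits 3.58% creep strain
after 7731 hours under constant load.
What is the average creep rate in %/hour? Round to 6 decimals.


Creep rate = strain / time
= 3.58 / 7731
= 0.000463 %/h

0.000463


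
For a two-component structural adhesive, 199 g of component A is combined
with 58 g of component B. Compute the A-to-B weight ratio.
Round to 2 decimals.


Weight ratio A:B = 199 / 58
= 3.43

3.43


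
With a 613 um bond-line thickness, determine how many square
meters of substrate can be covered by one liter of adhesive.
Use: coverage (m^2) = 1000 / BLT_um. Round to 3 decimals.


Coverage = 1000 / 613 = 1.631 m^2

1.631


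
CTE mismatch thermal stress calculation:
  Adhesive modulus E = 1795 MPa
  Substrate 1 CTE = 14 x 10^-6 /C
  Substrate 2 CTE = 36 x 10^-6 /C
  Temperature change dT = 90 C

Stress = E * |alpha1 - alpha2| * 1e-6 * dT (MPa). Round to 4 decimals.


delta_alpha = |14 - 36| = 22 x 10^-6/C
Stress = 1795 * 22e-6 * 90
= 3.5541 MPa

3.5541


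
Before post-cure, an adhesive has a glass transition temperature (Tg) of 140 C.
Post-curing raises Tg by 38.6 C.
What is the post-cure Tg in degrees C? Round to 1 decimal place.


Tg_post = Tg_base + delta_Tg
= 140 + 38.6
= 178.6 C

178.6


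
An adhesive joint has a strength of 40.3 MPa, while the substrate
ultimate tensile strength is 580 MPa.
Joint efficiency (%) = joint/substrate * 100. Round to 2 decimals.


Efficiency = 40.3 / 580 * 100
= 6.95%

6.95


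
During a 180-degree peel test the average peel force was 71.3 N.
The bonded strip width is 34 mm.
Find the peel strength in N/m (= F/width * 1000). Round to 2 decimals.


Peel strength = F/width * 1000
= 71.3 / 34 * 1000
= 2097.06 N/m

2097.06


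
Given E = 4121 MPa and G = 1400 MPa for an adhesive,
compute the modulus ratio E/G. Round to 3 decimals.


E/G ratio = 4121 / 1400 = 2.944

2.944


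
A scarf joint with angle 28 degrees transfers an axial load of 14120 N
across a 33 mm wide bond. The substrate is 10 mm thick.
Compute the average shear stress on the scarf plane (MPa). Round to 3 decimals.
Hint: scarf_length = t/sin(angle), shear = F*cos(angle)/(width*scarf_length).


scarf_length = 10 / sin(28 deg) = 21.3005 mm
cos(28 deg) = 0.882948
shear stress = 14120 * 0.882948 / (33 * 21.3005)
= 17.736 MPa

17.736


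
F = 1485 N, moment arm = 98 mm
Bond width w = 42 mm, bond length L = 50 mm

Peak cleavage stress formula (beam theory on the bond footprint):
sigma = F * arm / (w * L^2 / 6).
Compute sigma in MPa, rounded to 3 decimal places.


sigma = (1485 * 98) / (42 * 2500 / 6)
= 145530 * 6 / 105000
= 873180 / 105000
= 8.316 MPa

8.316


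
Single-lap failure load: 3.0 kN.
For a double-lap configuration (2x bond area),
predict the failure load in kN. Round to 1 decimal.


Failure load = 3.0 * 2 = 6.0 kN

6.0


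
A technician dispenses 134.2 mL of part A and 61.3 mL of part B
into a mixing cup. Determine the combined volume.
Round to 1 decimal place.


Combined volume = 134.2 + 61.3
= 195.5 mL

195.5


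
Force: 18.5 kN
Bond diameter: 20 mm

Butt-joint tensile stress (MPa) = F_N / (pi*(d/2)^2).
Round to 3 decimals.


F_N = 18.5 * 1000 = 18500.0 N
A = pi*(10.0)^2 = 314.1593 mm^2
stress = 18500.0 / 314.1593 = 58.887 MPa

58.887


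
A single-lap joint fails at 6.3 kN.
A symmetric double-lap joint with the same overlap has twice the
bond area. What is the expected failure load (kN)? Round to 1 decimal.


Double-lap load = 2 * 6.3 = 12.6 kN

12.6


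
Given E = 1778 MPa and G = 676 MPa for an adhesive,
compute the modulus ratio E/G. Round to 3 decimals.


E/G ratio = 1778 / 676 = 2.630

2.630


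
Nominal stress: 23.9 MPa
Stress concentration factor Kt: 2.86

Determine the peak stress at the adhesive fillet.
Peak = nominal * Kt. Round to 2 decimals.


Peak stress = 23.9 * 2.86
= 68.35 MPa

68.35


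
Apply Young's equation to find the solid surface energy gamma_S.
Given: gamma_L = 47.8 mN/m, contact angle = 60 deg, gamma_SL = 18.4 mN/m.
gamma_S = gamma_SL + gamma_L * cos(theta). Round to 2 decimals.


theta_rad = 60 * pi/180 = 1.047198
gamma_S = 18.4 + 47.8 * cos(1.047198)
= 42.30 mN/m

42.30


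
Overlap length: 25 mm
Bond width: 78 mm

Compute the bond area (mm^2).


Bond area = 25 * 78 = 1950 mm^2

1950


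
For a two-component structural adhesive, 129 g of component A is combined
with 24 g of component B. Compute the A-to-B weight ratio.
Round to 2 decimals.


Weight ratio A:B = 129 / 24
= 5.38

5.38


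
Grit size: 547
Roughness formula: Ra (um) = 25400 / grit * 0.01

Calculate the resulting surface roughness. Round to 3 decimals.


Ra = 25400 / 547 * 0.01
= 0.464 um

0.464


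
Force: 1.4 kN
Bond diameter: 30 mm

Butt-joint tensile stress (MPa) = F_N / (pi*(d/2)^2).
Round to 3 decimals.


F_N = 1.4 * 1000 = 1400.0 N
A = pi*(15.0)^2 = 706.8583 mm^2
stress = 1400.0 / 706.8583 = 1.981 MPa

1.981


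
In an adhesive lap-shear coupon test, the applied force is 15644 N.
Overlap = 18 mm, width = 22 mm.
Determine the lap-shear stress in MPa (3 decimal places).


stress = F / (overlap * width)
= 15644 / (18 * 22)
= 39.505 MPa

39.505


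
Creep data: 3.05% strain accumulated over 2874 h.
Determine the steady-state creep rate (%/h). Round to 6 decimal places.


Rate = 3.05 / 2874 = 0.001061 %/h

0.001061


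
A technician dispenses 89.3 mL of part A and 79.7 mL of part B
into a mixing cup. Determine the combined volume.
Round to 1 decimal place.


Combined volume = 89.3 + 79.7
= 169.0 mL

169.0


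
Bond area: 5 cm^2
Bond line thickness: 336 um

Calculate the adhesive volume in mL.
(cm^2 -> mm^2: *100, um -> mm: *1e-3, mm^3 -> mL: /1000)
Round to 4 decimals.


V = 5*100 * 336*1e-3 / 1000
= 0.1680 mL

0.1680


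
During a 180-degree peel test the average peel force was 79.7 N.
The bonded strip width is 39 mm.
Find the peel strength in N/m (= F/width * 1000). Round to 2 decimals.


Peel strength = F/width * 1000
= 79.7 / 39 * 1000
= 2043.59 N/m

2043.59


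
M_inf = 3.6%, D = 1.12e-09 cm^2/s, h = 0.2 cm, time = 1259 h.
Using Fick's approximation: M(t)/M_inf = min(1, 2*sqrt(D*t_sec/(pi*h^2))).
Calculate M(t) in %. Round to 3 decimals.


t = 4532400 s
ratio = min(1, 2*sqrt(1.12e-09*4532400/(pi*0.0400)))
= 0.401974
M(t) = 3.6 * 0.401974 = 1.447%

1.447


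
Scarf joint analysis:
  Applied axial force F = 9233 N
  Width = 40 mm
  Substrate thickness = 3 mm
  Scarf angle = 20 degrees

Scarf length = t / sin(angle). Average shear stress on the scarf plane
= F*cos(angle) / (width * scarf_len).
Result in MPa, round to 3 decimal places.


Scarf length = 3 / sin(20 deg) = 8.7714 mm
cos(20 deg) = 0.939693
Shear = 9233 * 0.939693 / (40 * 8.7714)
= 24.729 MPa

24.729


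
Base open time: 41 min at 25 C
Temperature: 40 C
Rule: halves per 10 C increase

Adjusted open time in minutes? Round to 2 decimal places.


Acceleration = 2^((40-25)/10) = 2.8284
Open time = 41 / 2.8284 = 14.50 min

14.50


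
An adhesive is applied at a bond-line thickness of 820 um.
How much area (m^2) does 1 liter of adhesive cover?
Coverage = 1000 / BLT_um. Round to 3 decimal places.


Coverage = 1000 / 820 = 1.220 m^2

1.220


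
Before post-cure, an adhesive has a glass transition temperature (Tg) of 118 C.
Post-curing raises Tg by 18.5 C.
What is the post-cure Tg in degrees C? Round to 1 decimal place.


Tg_post = Tg_base + delta_Tg
= 118 + 18.5
= 136.5 C

136.5


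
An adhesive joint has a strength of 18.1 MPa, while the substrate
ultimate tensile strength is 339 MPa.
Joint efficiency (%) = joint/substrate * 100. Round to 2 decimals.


Efficiency = 18.1 / 339 * 100
= 5.34%

5.34


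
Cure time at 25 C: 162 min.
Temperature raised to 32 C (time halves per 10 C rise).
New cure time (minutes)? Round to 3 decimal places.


Acceleration factor = 2^(7/10) = 1.6245
New time = 162 / 1.6245 = 99.723 min

99.723


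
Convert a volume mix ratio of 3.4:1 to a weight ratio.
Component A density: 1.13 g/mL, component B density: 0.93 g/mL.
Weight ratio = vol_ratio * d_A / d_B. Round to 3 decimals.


= 3.4 * 1.13 / 0.93 = 4.131

4.131


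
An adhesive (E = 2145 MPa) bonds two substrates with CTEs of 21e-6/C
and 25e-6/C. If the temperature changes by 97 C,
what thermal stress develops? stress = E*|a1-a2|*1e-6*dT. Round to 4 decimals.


Stress = 2145 * |21 - 25| * 1e-6 * 97
= 0.8323 MPa

0.8323


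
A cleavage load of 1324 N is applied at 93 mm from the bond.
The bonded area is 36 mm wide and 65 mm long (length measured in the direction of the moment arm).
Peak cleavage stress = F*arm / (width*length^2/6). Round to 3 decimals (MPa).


Moment = 1324 * 93 = 123132 N*mm
Section modulus = 36 * 4225 / 6 = 152100 / 6 mm^3
Stress = 123132 / (152100 / 6) = 738792 / 152100
= 4.857 MPa

4.857


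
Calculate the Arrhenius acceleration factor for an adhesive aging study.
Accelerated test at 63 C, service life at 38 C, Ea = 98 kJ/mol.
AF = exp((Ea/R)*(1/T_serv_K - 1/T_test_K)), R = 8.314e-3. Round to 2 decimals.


T_test = 336.15 K, T_serv = 311.15 K
Ea/R = 98 / 0.008314 = 11787.35
AF = exp(11787.35 * (1/311.15 - 1/336.15))
= 16.73

16.73


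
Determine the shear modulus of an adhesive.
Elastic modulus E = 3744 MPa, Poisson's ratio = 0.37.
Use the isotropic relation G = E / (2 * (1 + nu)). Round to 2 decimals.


G = 3744 / (2*(1+0.37)) = 3744 / 2.74
= 1366.42 MPa

1366.42


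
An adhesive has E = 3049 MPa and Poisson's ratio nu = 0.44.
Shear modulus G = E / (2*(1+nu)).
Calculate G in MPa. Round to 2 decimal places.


G = 3049 / (2*(1+0.44))
= 3049 / 2.88
= 1058.68 MPa

1058.68


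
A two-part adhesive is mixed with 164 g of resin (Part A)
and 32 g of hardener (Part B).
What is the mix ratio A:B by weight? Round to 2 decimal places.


Mix ratio = mass_A / mass_B
= 164 / 32
= 5.13

5.13


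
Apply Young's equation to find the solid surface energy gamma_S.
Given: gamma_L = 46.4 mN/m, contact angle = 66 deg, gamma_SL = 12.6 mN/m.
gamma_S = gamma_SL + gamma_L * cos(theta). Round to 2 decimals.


theta_rad = 66 * pi/180 = 1.151917
gamma_S = 12.6 + 46.4 * cos(1.151917)
= 31.47 mN/m

31.47


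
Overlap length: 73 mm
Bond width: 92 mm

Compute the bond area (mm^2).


Bond area = 73 * 92 = 6716 mm^2

6716


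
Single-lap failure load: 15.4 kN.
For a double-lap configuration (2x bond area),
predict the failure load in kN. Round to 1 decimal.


Failure load = 15.4 * 2 = 30.8 kN

30.8


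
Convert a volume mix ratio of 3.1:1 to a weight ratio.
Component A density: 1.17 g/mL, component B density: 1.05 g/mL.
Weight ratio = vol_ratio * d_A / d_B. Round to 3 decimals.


= 3.1 * 1.17 / 1.05 = 3.454

3.454


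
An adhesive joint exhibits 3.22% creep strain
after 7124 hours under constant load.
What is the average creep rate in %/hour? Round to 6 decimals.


Creep rate = strain / time
= 3.22 / 7124
= 0.000452 %/h

0.000452


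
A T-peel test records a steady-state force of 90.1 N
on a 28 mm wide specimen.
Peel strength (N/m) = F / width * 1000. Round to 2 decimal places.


Peel strength = 90.1 / 28 * 1000
= 3217.86 N/m

3217.86


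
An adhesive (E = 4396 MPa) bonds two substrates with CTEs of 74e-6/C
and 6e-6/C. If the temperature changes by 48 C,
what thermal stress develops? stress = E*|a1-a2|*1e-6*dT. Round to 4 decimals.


Stress = 4396 * |74 - 6| * 1e-6 * 48
= 14.3485 MPa

14.3485


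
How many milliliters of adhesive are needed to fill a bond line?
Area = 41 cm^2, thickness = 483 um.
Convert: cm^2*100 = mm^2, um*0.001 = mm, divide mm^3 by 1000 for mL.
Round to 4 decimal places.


= (41 * 100) * (483 * 0.001) / 1000
= 1.9803 mL

1.9803


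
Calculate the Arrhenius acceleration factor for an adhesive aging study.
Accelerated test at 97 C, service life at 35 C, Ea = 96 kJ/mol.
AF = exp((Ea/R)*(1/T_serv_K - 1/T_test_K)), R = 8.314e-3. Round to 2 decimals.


T_test = 370.15 K, T_serv = 308.15 K
Ea/R = 96 / 0.008314 = 11546.79
AF = exp(11546.79 * (1/308.15 - 1/370.15))
= 531.89

531.89


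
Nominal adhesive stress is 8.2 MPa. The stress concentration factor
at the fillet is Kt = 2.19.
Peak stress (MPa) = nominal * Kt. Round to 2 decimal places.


Peak = 8.2 * 2.19 = 17.96 MPa

17.96


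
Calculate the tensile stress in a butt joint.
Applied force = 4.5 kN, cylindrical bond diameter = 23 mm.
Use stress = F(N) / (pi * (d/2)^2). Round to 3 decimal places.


A = pi * 11.5^2 = 415.4756 mm^2
sigma = 4500.0 / 415.4756 = 10.831 MPa

10.831


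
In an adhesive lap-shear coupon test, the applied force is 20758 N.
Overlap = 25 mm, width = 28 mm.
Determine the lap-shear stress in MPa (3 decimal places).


stress = F / (overlap * width)
= 20758 / (25 * 28)
= 29.654 MPa

29.654


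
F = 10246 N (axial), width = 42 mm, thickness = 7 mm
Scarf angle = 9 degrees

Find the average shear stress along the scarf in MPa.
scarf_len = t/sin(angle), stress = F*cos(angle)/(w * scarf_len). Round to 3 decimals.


scarf_len = 7/sin(9 deg) = 44.7472
cos(9 deg) = 0.987688
stress = 10246*0.987688/(42*44.7472) = 5.385 MPa

5.385


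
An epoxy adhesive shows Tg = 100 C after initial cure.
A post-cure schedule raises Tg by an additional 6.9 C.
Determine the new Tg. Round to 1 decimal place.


New Tg = 100 + 6.9
= 106.9 C

106.9


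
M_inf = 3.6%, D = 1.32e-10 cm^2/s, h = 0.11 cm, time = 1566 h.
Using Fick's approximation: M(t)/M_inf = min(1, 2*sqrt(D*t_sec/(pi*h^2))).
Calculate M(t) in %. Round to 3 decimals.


t = 5637600 s
ratio = min(1, 2*sqrt(1.32e-10*5637600/(pi*0.0121)))
= 0.279831
M(t) = 3.6 * 0.279831 = 1.007%

1.007


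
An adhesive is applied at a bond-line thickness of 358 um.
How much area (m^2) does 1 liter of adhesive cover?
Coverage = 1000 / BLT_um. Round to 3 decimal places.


Coverage = 1000 / 358 = 2.793 m^2

2.793


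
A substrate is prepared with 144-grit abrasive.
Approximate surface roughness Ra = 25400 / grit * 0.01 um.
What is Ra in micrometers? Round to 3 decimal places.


Ra = 25400 / 144 * 0.01 = 1.764 um

1.764


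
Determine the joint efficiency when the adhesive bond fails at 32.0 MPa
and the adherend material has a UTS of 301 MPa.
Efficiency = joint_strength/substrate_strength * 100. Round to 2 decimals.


Joint efficiency = 32.0 / 301 * 100
= 10.63%

10.63


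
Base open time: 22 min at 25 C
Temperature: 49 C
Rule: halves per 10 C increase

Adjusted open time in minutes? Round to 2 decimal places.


Acceleration = 2^((49-25)/10) = 5.2780
Open time = 22 / 5.2780 = 4.17 min

4.17


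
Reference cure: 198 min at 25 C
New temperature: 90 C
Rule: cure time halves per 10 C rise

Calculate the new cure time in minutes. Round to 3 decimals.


factor = 2^((90-25)/10) = 90.5097
t_new = 198 / 90.5097 = 2.188 min

2.188


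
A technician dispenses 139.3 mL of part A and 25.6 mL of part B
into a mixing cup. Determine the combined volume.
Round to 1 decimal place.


Combined volume = 139.3 + 25.6
= 164.9 mL

164.9


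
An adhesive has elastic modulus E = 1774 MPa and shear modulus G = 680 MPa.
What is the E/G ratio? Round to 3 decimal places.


E/G = 1774 / 680 = 2.609

2.609


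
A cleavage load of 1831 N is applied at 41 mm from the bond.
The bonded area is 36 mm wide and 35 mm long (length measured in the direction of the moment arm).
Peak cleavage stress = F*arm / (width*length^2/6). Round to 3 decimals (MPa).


Moment = 1831 * 41 = 75071 N*mm
Section modulus = 36 * 1225 / 6 = 44100 / 6 mm^3
Stress = 75071 / (44100 / 6) = 450426 / 44100
= 10.214 MPa

10.214


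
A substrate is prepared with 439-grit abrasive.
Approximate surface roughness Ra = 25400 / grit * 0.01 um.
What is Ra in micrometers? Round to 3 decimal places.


Ra = 25400 / 439 * 0.01 = 0.579 um

0.579


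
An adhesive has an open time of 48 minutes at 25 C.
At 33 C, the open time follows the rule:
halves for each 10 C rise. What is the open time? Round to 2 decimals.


Factor = 2^((33-25)/10) = 1.7411
Open time = 48 / 1.7411 = 27.57 min

27.57


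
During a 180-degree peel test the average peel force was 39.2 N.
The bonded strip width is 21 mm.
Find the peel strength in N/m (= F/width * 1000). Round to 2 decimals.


Peel strength = F/width * 1000
= 39.2 / 21 * 1000
= 1866.67 N/m

1866.67


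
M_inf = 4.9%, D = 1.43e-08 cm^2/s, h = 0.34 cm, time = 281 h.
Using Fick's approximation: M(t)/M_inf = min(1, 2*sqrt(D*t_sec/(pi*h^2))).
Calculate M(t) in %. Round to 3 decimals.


t = 1011600 s
ratio = min(1, 2*sqrt(1.43e-08*1011600/(pi*0.1156)))
= 0.399161
M(t) = 4.9 * 0.399161 = 1.956%

1.956


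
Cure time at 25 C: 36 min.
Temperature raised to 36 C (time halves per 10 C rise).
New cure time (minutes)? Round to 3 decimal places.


Acceleration factor = 2^(11/10) = 2.1435
New time = 36 / 2.1435 = 16.795 min

16.795


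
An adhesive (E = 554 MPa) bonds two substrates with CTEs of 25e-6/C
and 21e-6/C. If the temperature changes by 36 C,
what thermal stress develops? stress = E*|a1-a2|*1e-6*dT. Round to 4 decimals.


Stress = 554 * |25 - 21| * 1e-6 * 36
= 0.0798 MPa

0.0798


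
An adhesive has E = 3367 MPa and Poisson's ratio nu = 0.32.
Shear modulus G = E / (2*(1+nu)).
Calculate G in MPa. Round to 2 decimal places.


G = 3367 / (2*(1+0.32))
= 3367 / 2.64
= 1275.38 MPa

1275.38


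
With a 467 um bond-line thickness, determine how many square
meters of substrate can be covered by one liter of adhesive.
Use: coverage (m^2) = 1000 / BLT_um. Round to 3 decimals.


Coverage = 1000 / 467 = 2.141 m^2

2.141


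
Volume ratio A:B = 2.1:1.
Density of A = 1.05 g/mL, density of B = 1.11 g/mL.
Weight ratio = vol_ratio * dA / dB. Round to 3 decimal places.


Wt ratio = 2.1 * 1.05 / 1.11
= 1.986

1.986


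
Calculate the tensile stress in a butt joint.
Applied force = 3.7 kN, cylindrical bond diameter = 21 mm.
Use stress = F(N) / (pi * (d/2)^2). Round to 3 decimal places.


A = pi * 10.5^2 = 346.3606 mm^2
sigma = 3700.0 / 346.3606 = 10.683 MPa

10.683


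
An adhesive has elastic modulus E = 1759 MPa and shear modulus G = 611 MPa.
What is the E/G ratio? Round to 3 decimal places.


E/G = 1759 / 611 = 2.879

2.879


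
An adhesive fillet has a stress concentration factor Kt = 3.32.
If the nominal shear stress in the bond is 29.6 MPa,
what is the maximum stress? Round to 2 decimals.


Max stress = 29.6 * 3.32 = 98.27 MPa

98.27


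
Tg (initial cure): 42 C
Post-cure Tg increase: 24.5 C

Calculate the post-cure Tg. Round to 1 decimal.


Post-cure Tg = 42 + 24.5 = 66.5 C

66.5


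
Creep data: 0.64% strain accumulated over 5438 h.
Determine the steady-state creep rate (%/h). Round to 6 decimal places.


Rate = 0.64 / 5438 = 0.000118 %/h

0.000118


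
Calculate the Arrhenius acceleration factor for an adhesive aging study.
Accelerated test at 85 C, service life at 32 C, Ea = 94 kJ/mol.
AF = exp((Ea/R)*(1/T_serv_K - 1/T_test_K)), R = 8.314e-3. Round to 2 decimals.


T_test = 358.15 K, T_serv = 305.15 K
Ea/R = 94 / 0.008314 = 11306.23
AF = exp(11306.23 * (1/305.15 - 1/358.15))
= 240.56

240.56


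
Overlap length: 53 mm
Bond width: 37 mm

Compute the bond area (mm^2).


Bond area = 53 * 37 = 1961 mm^2

1961


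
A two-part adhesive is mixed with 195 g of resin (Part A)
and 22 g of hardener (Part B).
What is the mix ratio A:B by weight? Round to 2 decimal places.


Mix ratio = mass_A / mass_B
= 195 / 22
= 8.86

8.86


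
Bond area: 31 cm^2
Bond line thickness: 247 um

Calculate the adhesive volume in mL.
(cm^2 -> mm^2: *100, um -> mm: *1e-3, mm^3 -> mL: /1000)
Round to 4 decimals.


V = 31*100 * 247*1e-3 / 1000
= 0.7657 mL

0.7657


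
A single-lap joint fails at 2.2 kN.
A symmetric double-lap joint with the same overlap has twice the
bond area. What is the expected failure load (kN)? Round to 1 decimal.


Double-lap load = 2 * 2.2 = 4.4 kN

4.4


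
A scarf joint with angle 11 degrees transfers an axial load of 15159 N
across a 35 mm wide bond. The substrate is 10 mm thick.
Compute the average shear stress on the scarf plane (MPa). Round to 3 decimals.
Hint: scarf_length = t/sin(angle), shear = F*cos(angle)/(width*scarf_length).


scarf_length = 10 / sin(11 deg) = 52.4084 mm
cos(11 deg) = 0.981627
shear stress = 15159 * 0.981627 / (35 * 52.4084)
= 8.112 MPa

8.112


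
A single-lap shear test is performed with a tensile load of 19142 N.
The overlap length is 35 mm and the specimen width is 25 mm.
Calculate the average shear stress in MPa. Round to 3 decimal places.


Shear stress = F / (overlap * width)
= 19142 / (35 * 25)
= 19142 / 875
= 21.877 MPa

21.877


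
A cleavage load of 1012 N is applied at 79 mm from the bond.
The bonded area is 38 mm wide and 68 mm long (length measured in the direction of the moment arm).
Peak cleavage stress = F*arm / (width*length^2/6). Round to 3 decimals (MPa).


Moment = 1012 * 79 = 79948 N*mm
Section modulus = 38 * 4624 / 6 = 175712 / 6 mm^3
Stress = 79948 / (175712 / 6) = 479688 / 175712
= 2.730 MPa

2.730


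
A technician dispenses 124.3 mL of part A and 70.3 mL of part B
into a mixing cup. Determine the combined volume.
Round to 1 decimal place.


Combined volume = 124.3 + 70.3
= 194.6 mL

194.6


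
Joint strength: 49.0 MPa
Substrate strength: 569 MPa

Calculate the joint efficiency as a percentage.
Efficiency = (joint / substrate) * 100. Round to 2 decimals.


Efficiency = (49.0 / 569) * 100 = 8.61%

8.61


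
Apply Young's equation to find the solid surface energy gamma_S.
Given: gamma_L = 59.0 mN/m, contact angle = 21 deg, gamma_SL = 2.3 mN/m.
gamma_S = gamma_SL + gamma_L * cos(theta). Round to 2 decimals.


theta_rad = 21 * pi/180 = 0.366519
gamma_S = 2.3 + 59.0 * cos(0.366519)
= 57.38 mN/m

57.38


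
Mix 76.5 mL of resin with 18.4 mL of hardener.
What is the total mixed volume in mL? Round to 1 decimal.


Total = 76.5 + 18.4 = 94.9 mL

94.9


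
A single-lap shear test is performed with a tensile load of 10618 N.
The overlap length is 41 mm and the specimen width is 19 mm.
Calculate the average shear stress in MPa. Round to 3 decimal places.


Shear stress = F / (overlap * width)
= 10618 / (41 * 19)
= 10618 / 779
= 13.630 MPa

13.630


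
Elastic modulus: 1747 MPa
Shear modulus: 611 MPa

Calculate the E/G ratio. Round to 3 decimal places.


E / G = 1747 / 611 = 2.859

2.859


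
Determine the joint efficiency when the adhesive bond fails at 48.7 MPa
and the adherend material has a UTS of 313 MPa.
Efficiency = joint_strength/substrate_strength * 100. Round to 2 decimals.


Joint efficiency = 48.7 / 313 * 100
= 15.56%

15.56


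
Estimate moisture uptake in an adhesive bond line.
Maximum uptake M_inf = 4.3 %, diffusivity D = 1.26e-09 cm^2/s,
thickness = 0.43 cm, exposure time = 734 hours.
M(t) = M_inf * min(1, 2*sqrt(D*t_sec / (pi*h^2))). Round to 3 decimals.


Convert time: 734 h = 2642400 s
ratio = min(1, 2*sqrt(1.26e-09*2642400/(pi*0.43^2)))
= 0.151416
M(t) = 4.3 * 0.151416 = 0.651%

0.651


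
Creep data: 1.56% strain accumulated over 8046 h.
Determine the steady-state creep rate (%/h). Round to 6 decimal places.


Rate = 1.56 / 8046 = 0.000194 %/h

0.000194


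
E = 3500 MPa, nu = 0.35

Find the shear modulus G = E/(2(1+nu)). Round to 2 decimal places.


G = 3500 / (2 * 1.35)
= 1296.30 MPa

1296.30


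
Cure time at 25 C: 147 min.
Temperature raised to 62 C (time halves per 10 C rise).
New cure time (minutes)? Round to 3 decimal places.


Acceleration factor = 2^(37/10) = 12.9960
New time = 147 / 12.9960 = 11.311 min

11.311


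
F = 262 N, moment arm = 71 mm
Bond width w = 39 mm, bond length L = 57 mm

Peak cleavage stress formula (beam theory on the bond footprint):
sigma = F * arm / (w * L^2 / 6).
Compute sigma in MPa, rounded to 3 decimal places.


sigma = (262 * 71) / (39 * 3249 / 6)
= 18602 * 6 / 126711
= 111612 / 126711
= 0.881 MPa

0.881


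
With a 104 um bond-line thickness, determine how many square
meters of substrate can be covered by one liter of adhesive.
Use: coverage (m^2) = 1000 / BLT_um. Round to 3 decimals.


Coverage = 1000 / 104 = 9.615 m^2

9.615


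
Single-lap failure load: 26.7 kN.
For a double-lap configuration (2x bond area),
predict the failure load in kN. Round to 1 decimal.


Failure load = 26.7 * 2 = 53.4 kN

53.4


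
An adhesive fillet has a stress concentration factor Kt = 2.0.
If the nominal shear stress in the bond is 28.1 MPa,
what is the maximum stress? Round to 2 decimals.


Max stress = 28.1 * 2.0 = 56.20 MPa

56.20


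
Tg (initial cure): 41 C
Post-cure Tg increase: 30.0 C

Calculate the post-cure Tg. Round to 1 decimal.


Post-cure Tg = 41 + 30.0 = 71.0 C

71.0


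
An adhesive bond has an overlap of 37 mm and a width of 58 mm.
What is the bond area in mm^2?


Bond area = overlap * width
= 37 * 58
= 2146 mm^2

2146


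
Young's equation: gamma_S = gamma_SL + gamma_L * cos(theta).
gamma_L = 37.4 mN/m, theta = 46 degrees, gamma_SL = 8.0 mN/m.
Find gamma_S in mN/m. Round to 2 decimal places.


cos(46 deg) = 0.694658
gamma_S = 8.0 + 37.4 * 0.694658
= 33.98 mN/m

33.98


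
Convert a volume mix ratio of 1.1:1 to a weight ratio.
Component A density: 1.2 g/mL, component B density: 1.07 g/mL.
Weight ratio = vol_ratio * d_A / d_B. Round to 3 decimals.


= 1.1 * 1.2 / 1.07 = 1.234

1.234


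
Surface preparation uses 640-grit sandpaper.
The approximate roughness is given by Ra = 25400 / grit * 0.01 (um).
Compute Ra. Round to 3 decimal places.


Ra = 25400 / 640 * 0.01
= 254 / 640
= 0.397 um

0.397


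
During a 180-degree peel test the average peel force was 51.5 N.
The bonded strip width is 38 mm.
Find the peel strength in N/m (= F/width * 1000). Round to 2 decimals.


Peel strength = F/width * 1000
= 51.5 / 38 * 1000
= 1355.26 N/m

1355.26


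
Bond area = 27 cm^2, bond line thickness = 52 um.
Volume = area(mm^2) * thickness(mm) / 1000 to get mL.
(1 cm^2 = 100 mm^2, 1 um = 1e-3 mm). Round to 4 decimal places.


area_mm2 = 27 * 100 = 2700
blt_mm = 52 * 1e-3 = 0.052
vol_mm3 = 2700 * 0.052 = 140.4
vol_mL = 140.4 / 1000 = 0.1404 mL

0.1404


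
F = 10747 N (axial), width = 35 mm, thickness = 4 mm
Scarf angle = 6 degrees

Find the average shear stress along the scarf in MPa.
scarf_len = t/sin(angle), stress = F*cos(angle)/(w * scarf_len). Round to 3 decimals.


scarf_len = 4/sin(6 deg) = 38.2671
cos(6 deg) = 0.994522
stress = 10747*0.994522/(35*38.2671) = 7.980 MPa

7.980


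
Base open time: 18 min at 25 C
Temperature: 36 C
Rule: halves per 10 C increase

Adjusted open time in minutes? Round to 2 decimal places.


Acceleration = 2^((36-25)/10) = 2.1435
Open time = 18 / 2.1435 = 8.40 min

8.40


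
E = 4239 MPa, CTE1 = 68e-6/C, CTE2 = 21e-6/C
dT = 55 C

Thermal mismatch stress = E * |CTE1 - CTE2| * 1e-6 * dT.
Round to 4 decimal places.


= 4239 * 47e-6 * 55
= 10.9578 MPa

10.9578


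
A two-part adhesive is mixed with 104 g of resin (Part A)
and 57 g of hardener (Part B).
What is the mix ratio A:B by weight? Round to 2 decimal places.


Mix ratio = mass_A / mass_B
= 104 / 57
= 1.82

1.82


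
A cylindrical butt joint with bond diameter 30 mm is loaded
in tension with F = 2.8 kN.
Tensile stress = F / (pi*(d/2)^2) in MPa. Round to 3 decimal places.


Area = pi * (30/2)^2 = 706.8583 mm^2
Stress = 2.8*1000 / 706.8583
= 3.961 MPa

3.961


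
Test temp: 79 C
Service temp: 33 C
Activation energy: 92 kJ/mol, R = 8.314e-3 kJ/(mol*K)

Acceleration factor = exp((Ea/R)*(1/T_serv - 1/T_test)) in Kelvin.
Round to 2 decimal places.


AF = exp((92/0.008314)*(1/306.15 - 1/352.15))
= 112.33

112.33


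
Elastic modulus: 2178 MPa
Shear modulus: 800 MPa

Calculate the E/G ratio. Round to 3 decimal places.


E / G = 2178 / 800 = 2.723

2.723


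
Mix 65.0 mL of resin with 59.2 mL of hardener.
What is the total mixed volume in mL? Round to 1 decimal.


Total = 65.0 + 59.2 = 124.2 mL

124.2


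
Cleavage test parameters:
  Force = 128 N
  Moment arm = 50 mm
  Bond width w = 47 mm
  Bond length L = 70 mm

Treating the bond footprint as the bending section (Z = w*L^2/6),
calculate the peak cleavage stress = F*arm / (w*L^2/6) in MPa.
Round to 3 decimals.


M = 128 * 50 = 6400 N*mm
Z = 47 * 70^2 / 6 = 230300 / 6 mm^3
sigma = M / Z = 6 * 6400 / 230300 = 38400 / 230300
= 0.167 MPa

0.167


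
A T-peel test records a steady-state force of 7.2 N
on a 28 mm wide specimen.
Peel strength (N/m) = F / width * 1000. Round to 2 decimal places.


Peel strength = 7.2 / 28 * 1000
= 257.14 N/m

257.14


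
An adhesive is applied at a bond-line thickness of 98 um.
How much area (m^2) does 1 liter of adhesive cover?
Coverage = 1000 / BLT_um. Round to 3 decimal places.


Coverage = 1000 / 98 = 10.204 m^2

10.204


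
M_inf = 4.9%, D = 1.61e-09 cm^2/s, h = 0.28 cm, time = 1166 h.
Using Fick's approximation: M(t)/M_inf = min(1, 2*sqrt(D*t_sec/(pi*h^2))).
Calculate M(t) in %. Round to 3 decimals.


t = 4197600 s
ratio = min(1, 2*sqrt(1.61e-09*4197600/(pi*0.0784)))
= 0.331292
M(t) = 4.9 * 0.331292 = 1.623%

1.623


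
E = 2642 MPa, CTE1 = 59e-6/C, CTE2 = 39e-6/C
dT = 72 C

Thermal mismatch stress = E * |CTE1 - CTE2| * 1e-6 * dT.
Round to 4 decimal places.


= 2642 * 20e-6 * 72
= 3.8045 MPa

3.8045


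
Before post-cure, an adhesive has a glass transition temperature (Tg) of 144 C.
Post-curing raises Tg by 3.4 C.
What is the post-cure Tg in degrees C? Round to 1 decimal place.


Tg_post = Tg_base + delta_Tg
= 144 + 3.4
= 147.4 C

147.4


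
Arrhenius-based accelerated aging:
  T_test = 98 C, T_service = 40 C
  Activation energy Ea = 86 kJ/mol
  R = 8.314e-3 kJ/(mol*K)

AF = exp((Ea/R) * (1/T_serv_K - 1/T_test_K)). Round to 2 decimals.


T_test_K = 371.15, T_serv_K = 313.15
AF = exp((86/8.314e-3) * (1/313.15 - 1/371.15))
= 174.51

174.51


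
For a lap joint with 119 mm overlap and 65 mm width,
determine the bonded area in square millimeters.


Area = 119 * 65 = 7735 mm^2

7735


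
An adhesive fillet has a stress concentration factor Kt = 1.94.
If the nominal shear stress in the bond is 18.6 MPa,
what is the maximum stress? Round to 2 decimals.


Max stress = 18.6 * 1.94 = 36.08 MPa

36.08


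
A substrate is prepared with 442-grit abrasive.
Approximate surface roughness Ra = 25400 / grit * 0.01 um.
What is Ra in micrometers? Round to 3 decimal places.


Ra = 25400 / 442 * 0.01 = 0.575 um

0.575


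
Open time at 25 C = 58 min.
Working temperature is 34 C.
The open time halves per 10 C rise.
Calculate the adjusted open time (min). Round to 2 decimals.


factor = 2^((34 - 25) / 10) = 1.8661
ot = 58 / 1.8661 = 31.08 min

31.08


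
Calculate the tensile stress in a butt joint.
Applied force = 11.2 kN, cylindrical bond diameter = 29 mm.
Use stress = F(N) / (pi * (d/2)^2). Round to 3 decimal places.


A = pi * 14.5^2 = 660.5199 mm^2
sigma = 11200.0 / 660.5199 = 16.956 MPa

16.956


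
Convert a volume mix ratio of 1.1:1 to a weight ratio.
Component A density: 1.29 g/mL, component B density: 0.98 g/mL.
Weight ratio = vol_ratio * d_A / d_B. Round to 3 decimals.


= 1.1 * 1.29 / 0.98 = 1.448

1.448


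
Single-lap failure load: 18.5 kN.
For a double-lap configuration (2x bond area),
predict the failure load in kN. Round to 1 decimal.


Failure load = 18.5 * 2 = 37.0 kN

37.0


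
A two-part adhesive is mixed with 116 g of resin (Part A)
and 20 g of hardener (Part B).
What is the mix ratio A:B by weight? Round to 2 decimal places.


Mix ratio = mass_A / mass_B
= 116 / 20
= 5.80

5.80


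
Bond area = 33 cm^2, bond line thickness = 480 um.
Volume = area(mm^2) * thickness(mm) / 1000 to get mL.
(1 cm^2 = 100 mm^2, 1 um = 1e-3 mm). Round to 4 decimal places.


area_mm2 = 33 * 100 = 3300
blt_mm = 480 * 1e-3 = 0.48
vol_mm3 = 3300 * 0.48 = 1584.0
vol_mL = 1584.0 / 1000 = 1.5840 mL

1.5840


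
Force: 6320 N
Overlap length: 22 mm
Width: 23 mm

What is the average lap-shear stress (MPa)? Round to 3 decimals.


Average shear stress = F / (overlap * width)
= 6320 / (22 * 23)
= 12.490 MPa

12.490


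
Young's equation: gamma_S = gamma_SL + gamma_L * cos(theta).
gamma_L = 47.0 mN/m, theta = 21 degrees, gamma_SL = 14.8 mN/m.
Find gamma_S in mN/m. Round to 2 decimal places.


cos(21 deg) = 0.933580
gamma_S = 14.8 + 47.0 * 0.933580
= 58.68 mN/m

58.68


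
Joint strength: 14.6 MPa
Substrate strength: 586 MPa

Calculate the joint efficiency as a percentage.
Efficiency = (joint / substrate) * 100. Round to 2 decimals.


Efficiency = (14.6 / 586) * 100 = 2.49%

2.49


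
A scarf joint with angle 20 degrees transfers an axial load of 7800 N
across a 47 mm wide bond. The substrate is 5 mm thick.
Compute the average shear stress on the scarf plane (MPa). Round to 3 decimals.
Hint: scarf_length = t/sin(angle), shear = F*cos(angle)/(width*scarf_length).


scarf_length = 5 / sin(20 deg) = 14.6190 mm
cos(20 deg) = 0.939693
shear stress = 7800 * 0.939693 / (47 * 14.6190)
= 10.668 MPa

10.668


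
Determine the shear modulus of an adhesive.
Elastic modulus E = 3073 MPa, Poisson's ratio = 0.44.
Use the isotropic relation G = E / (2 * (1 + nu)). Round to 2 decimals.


G = 3073 / (2*(1+0.44)) = 3073 / 2.88
= 1067.01 MPa

1067.01


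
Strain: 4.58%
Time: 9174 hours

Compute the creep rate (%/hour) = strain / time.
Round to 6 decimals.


Creep rate = 4.58 / 9174
= 0.000499 %/h

0.000499


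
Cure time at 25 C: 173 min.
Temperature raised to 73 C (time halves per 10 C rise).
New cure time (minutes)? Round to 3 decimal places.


Acceleration factor = 2^(48/10) = 27.8576
New time = 173 / 27.8576 = 6.210 min

6.210


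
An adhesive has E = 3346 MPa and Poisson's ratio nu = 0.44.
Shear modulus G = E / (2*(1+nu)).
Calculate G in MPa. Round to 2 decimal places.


G = 3346 / (2*(1+0.44))
= 3346 / 2.88
= 1161.81 MPa

1161.81


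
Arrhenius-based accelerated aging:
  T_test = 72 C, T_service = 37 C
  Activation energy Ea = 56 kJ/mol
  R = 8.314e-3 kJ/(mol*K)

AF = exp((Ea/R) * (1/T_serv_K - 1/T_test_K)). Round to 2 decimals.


T_test_K = 345.15, T_serv_K = 310.15
AF = exp((56/8.314e-3) * (1/310.15 - 1/345.15))
= 9.05

9.05


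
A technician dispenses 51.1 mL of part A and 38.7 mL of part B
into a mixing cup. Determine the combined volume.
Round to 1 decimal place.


Combined volume = 51.1 + 38.7
= 89.8 mL

89.8


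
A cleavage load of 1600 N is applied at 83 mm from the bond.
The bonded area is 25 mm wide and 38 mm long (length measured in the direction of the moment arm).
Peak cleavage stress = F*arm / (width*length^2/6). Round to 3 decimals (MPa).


Moment = 1600 * 83 = 132800 N*mm
Section modulus = 25 * 1444 / 6 = 36100 / 6 mm^3
Stress = 132800 / (36100 / 6) = 796800 / 36100
= 22.072 MPa

22.072


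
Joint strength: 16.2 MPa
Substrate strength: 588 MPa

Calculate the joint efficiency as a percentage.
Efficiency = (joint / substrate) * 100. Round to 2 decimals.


Efficiency = (16.2 / 588) * 100 = 2.76%

2.76


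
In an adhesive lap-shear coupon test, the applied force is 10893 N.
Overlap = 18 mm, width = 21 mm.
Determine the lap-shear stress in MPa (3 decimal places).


stress = F / (overlap * width)
= 10893 / (18 * 21)
= 28.817 MPa

28.817


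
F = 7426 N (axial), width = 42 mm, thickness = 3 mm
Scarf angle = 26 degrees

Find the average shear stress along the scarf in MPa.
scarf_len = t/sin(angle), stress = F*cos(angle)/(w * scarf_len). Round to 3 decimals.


scarf_len = 3/sin(26 deg) = 6.8435
cos(26 deg) = 0.898794
stress = 7426*0.898794/(42*6.8435) = 23.221 MPa

23.221


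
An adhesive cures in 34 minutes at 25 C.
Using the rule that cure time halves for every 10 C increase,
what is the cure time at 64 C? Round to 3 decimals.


Factor = 2^((64 - 25) / 10) = 14.9285
Cure time = 34 / 14.9285
= 2.278 minutes

2.278


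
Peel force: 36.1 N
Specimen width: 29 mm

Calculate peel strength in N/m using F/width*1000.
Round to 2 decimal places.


Peel strength = 36.1 / 29 * 1000 = 1244.83 N/m

1244.83


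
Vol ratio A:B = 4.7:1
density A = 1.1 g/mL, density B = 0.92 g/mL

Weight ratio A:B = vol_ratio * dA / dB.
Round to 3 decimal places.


Weight ratio = 4.7 * 1.1 / 0.92
= 5.620

5.620


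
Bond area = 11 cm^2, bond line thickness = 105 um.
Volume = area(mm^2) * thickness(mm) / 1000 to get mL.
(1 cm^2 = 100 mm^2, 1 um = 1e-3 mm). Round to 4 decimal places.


area_mm2 = 11 * 100 = 1100
blt_mm = 105 * 1e-3 = 0.105
vol_mm3 = 1100 * 0.105 = 115.5
vol_mL = 115.5 / 1000 = 0.1155 mL

0.1155


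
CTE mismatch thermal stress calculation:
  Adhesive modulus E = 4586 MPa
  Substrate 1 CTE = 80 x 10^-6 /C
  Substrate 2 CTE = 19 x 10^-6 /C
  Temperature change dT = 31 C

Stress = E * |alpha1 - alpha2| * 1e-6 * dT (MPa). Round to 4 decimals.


delta_alpha = |80 - 19| = 61 x 10^-6/C
Stress = 4586 * 61e-6 * 31
= 8.6721 MPa

8.6721


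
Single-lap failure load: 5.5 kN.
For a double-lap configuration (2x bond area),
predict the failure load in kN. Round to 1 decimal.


Failure load = 5.5 * 2 = 11.0 kN

11.0


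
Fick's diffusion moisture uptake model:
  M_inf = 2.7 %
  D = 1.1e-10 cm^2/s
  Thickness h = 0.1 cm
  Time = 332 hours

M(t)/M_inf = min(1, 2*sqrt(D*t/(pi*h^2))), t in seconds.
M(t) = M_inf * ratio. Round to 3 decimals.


t_sec = 332 * 3600 = 1195200
ratio = 2*sqrt(1.1e-10*1195200/(pi*0.1^2))
= min(1, 0.129381)
= 0.129381
M(t) = 2.7 * 0.129381 = 0.349 %

0.349


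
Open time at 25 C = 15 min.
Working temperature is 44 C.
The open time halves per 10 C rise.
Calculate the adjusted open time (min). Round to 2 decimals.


factor = 2^((44 - 25) / 10) = 3.7321
ot = 15 / 3.7321 = 4.02 min

4.02


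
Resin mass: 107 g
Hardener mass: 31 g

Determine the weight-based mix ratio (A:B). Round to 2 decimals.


Ratio = 107 / 31 = 3.45

3.45


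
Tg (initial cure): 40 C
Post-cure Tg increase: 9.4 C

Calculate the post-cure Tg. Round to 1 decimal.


Post-cure Tg = 40 + 9.4 = 49.4 C

49.4


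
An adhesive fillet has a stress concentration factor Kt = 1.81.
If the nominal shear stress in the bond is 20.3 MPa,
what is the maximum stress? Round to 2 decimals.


Max stress = 20.3 * 1.81 = 36.74 MPa

36.74


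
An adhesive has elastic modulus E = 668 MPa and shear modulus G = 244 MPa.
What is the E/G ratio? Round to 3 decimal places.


E/G = 668 / 244 = 2.738

2.738


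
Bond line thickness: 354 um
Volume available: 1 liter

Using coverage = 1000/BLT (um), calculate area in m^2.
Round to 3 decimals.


1 L = 1e6 mm^3, thickness = 354 um = 0.354 mm
Area = 1e6 / 0.354 mm^2 = (1e6 / 0.354) / 1e6 m^2 = 1000 / 354 m^2
= 2.825 m^2

2.825
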